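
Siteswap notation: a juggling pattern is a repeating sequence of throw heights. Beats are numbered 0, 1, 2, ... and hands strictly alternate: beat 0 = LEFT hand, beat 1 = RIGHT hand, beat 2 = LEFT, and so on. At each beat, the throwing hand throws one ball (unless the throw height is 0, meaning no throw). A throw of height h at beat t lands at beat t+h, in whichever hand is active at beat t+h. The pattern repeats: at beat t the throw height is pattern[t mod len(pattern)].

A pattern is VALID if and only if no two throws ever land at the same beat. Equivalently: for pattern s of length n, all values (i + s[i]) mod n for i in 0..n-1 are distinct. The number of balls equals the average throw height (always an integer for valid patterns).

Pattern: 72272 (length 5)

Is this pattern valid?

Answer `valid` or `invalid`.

i=0: (i + s[i]) mod n = (0 + 7) mod 5 = 2
i=1: (i + s[i]) mod n = (1 + 2) mod 5 = 3
i=2: (i + s[i]) mod n = (2 + 2) mod 5 = 4
i=3: (i + s[i]) mod n = (3 + 7) mod 5 = 0
i=4: (i + s[i]) mod n = (4 + 2) mod 5 = 1
Residues: [2, 3, 4, 0, 1], distinct: True

Answer: valid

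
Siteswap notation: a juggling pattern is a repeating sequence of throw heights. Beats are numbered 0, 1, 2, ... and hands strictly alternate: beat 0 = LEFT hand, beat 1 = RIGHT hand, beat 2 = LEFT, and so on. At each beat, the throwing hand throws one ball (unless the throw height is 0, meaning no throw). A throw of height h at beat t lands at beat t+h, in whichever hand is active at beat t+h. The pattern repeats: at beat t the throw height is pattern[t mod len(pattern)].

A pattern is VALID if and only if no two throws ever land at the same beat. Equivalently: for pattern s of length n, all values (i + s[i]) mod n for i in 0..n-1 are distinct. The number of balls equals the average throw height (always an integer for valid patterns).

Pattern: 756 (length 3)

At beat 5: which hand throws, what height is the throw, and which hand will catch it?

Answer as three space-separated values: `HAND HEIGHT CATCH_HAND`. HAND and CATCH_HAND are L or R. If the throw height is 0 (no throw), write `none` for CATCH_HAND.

Beat 5: 5 mod 2 = 1, so hand = R
Throw height = pattern[5 mod 3] = pattern[2] = 6
Lands at beat 5+6=11, 11 mod 2 = 1, so catch hand = R

Answer: R 6 R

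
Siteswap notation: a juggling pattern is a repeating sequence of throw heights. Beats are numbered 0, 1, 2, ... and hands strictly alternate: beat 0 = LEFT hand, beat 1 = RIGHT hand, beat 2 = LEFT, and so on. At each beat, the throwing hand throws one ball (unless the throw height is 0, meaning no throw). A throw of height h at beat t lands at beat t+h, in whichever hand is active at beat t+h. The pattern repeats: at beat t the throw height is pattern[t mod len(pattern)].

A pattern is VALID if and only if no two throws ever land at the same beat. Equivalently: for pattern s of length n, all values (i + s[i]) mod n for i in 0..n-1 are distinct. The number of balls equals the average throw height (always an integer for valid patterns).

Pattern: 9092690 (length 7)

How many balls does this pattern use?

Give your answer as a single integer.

Pattern = [9, 0, 9, 2, 6, 9, 0], length n = 7
  position 0: throw height = 9, running sum = 9
  position 1: throw height = 0, running sum = 9
  position 2: throw height = 9, running sum = 18
  position 3: throw height = 2, running sum = 20
  position 4: throw height = 6, running sum = 26
  position 5: throw height = 9, running sum = 35
  position 6: throw height = 0, running sum = 35
Total sum = 35; balls = sum / n = 35 / 7 = 5

Answer: 5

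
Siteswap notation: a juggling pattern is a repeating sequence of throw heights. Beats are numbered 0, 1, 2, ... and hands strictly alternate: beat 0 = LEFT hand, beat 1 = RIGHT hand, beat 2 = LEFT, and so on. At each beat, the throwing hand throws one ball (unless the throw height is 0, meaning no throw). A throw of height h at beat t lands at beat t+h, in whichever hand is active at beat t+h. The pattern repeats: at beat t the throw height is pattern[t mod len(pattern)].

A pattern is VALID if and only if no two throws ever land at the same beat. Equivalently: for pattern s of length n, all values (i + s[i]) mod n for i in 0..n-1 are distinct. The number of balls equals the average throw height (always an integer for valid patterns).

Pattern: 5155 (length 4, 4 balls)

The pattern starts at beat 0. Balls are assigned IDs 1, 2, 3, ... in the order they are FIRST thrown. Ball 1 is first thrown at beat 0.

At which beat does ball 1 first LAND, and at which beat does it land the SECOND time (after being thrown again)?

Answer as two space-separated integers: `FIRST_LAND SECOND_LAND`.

Answer: 5 6

Derivation:
Beat 0 (L): throw ball1 h=5 -> lands@5:R; in-air after throw: [b1@5:R]
Beat 1 (R): throw ball2 h=1 -> lands@2:L; in-air after throw: [b2@2:L b1@5:R]
Beat 2 (L): throw ball2 h=5 -> lands@7:R; in-air after throw: [b1@5:R b2@7:R]
Beat 3 (R): throw ball3 h=5 -> lands@8:L; in-air after throw: [b1@5:R b2@7:R b3@8:L]
Beat 4 (L): throw ball4 h=5 -> lands@9:R; in-air after throw: [b1@5:R b2@7:R b3@8:L b4@9:R]
Beat 5 (R): throw ball1 h=1 -> lands@6:L; in-air after throw: [b1@6:L b2@7:R b3@8:L b4@9:R]
Beat 6 (L): throw ball1 h=5 -> lands@11:R; in-air after throw: [b2@7:R b3@8:L b4@9:R b1@11:R]
Ball 1: thrown@0 h=5 -> first land @5; rethrown@5 h=1 -> second land @6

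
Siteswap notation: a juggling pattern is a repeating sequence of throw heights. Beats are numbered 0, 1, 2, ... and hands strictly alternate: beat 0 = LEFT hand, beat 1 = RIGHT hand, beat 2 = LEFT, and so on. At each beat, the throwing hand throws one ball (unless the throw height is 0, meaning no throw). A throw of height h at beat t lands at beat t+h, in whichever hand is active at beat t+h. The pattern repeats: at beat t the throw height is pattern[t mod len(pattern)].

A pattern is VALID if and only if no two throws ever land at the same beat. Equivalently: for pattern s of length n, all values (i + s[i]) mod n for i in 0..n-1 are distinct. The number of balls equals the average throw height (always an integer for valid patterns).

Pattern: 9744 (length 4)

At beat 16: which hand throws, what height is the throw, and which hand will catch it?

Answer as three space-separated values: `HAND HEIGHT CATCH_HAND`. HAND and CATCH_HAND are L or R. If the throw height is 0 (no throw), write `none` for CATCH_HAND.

Answer: L 9 R

Derivation:
Beat 16: 16 mod 2 = 0, so hand = L
Throw height = pattern[16 mod 4] = pattern[0] = 9
Lands at beat 16+9=25, 25 mod 2 = 1, so catch hand = R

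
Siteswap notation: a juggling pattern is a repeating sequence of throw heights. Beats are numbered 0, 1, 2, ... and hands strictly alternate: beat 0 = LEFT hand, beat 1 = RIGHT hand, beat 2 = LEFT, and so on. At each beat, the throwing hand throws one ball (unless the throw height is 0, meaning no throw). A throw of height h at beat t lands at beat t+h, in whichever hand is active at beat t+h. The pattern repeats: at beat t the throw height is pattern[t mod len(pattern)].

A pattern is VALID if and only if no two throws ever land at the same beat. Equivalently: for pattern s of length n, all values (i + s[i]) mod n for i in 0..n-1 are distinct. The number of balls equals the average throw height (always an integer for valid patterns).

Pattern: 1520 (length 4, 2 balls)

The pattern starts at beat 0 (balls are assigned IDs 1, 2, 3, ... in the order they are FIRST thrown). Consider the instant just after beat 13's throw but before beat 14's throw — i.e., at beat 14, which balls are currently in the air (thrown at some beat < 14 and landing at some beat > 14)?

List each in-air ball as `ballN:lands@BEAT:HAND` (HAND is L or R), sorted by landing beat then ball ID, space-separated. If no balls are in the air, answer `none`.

Answer: ball2:lands@18:L

Derivation:
Beat 0 (L): throw ball1 h=1 -> lands@1:R; in-air after throw: [b1@1:R]
Beat 1 (R): throw ball1 h=5 -> lands@6:L; in-air after throw: [b1@6:L]
Beat 2 (L): throw ball2 h=2 -> lands@4:L; in-air after throw: [b2@4:L b1@6:L]
Beat 4 (L): throw ball2 h=1 -> lands@5:R; in-air after throw: [b2@5:R b1@6:L]
Beat 5 (R): throw ball2 h=5 -> lands@10:L; in-air after throw: [b1@6:L b2@10:L]
Beat 6 (L): throw ball1 h=2 -> lands@8:L; in-air after throw: [b1@8:L b2@10:L]
Beat 8 (L): throw ball1 h=1 -> lands@9:R; in-air after throw: [b1@9:R b2@10:L]
Beat 9 (R): throw ball1 h=5 -> lands@14:L; in-air after throw: [b2@10:L b1@14:L]
Beat 10 (L): throw ball2 h=2 -> lands@12:L; in-air after throw: [b2@12:L b1@14:L]
Beat 12 (L): throw ball2 h=1 -> lands@13:R; in-air after throw: [b2@13:R b1@14:L]
Beat 13 (R): throw ball2 h=5 -> lands@18:L; in-air after throw: [b1@14:L b2@18:L]
Beat 14 (L): throw ball1 h=2 -> lands@16:L; in-air after throw: [b1@16:L b2@18:L]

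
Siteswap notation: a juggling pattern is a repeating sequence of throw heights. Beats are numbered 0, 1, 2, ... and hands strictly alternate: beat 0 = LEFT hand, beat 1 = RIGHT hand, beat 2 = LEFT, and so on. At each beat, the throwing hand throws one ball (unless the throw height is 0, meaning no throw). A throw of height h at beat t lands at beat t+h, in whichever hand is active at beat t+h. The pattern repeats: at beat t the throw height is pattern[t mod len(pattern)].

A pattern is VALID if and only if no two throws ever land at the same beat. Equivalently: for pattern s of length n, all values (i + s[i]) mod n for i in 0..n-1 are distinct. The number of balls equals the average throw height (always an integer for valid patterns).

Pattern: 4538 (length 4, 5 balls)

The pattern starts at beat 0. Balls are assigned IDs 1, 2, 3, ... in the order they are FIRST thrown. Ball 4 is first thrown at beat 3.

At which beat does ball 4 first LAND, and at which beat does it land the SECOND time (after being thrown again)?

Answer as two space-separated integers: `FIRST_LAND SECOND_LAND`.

Answer: 11 19

Derivation:
Beat 0 (L): throw ball1 h=4 -> lands@4:L; in-air after throw: [b1@4:L]
Beat 1 (R): throw ball2 h=5 -> lands@6:L; in-air after throw: [b1@4:L b2@6:L]
Beat 2 (L): throw ball3 h=3 -> lands@5:R; in-air after throw: [b1@4:L b3@5:R b2@6:L]
Beat 3 (R): throw ball4 h=8 -> lands@11:R; in-air after throw: [b1@4:L b3@5:R b2@6:L b4@11:R]
Beat 4 (L): throw ball1 h=4 -> lands@8:L; in-air after throw: [b3@5:R b2@6:L b1@8:L b4@11:R]
Beat 5 (R): throw ball3 h=5 -> lands@10:L; in-air after throw: [b2@6:L b1@8:L b3@10:L b4@11:R]
Beat 6 (L): throw ball2 h=3 -> lands@9:R; in-air after throw: [b1@8:L b2@9:R b3@10:L b4@11:R]
Beat 7 (R): throw ball5 h=8 -> lands@15:R; in-air after throw: [b1@8:L b2@9:R b3@10:L b4@11:R b5@15:R]
Beat 8 (L): throw ball1 h=4 -> lands@12:L; in-air after throw: [b2@9:R b3@10:L b4@11:R b1@12:L b5@15:R]
Beat 9 (R): throw ball2 h=5 -> lands@14:L; in-air after throw: [b3@10:L b4@11:R b1@12:L b2@14:L b5@15:R]
Beat 10 (L): throw ball3 h=3 -> lands@13:R; in-air after throw: [b4@11:R b1@12:L b3@13:R b2@14:L b5@15:R]
Beat 11 (R): throw ball4 h=8 -> lands@19:R; in-air after throw: [b1@12:L b3@13:R b2@14:L b5@15:R b4@19:R]
Beat 12 (L): throw ball1 h=4 -> lands@16:L; in-air after throw: [b3@13:R b2@14:L b5@15:R b1@16:L b4@19:R]
Beat 13 (R): throw ball3 h=5 -> lands@18:L; in-air after throw: [b2@14:L b5@15:R b1@16:L b3@18:L b4@19:R]
Beat 14 (L): throw ball2 h=3 -> lands@17:R; in-air after throw: [b5@15:R b1@16:L b2@17:R b3@18:L b4@19:R]
Beat 15 (R): throw ball5 h=8 -> lands@23:R; in-air after throw: [b1@16:L b2@17:R b3@18:L b4@19:R b5@23:R]
Beat 16 (L): throw ball1 h=4 -> lands@20:L; in-air after throw: [b2@17:R b3@18:L b4@19:R b1@20:L b5@23:R]
Beat 17 (R): throw ball2 h=5 -> lands@22:L; in-air after throw: [b3@18:L b4@19:R b1@20:L b2@22:L b5@23:R]
Beat 18 (L): throw ball3 h=3 -> lands@21:R; in-air after throw: [b4@19:R b1@20:L b3@21:R b2@22:L b5@23:R]
Beat 19 (R): throw ball4 h=8 -> lands@27:R; in-air after throw: [b1@20:L b3@21:R b2@22:L b5@23:R b4@27:R]
Ball 4: thrown@3 h=8 -> first land @11; rethrown@11 h=8 -> second land @19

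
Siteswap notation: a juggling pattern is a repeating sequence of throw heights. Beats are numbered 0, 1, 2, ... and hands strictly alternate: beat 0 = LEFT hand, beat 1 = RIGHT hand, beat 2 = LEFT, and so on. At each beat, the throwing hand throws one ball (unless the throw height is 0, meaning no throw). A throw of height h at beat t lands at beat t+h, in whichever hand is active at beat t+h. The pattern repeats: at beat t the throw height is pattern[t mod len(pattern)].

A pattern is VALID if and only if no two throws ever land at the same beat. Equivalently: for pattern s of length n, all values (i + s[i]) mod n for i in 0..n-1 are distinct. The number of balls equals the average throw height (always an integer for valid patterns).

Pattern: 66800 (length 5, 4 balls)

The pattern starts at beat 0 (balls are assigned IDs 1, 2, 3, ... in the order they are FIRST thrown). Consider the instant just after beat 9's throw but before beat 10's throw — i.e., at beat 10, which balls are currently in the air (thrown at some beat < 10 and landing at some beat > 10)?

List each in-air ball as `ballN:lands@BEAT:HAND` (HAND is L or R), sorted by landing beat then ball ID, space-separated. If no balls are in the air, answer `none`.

Beat 0 (L): throw ball1 h=6 -> lands@6:L; in-air after throw: [b1@6:L]
Beat 1 (R): throw ball2 h=6 -> lands@7:R; in-air after throw: [b1@6:L b2@7:R]
Beat 2 (L): throw ball3 h=8 -> lands@10:L; in-air after throw: [b1@6:L b2@7:R b3@10:L]
Beat 5 (R): throw ball4 h=6 -> lands@11:R; in-air after throw: [b1@6:L b2@7:R b3@10:L b4@11:R]
Beat 6 (L): throw ball1 h=6 -> lands@12:L; in-air after throw: [b2@7:R b3@10:L b4@11:R b1@12:L]
Beat 7 (R): throw ball2 h=8 -> lands@15:R; in-air after throw: [b3@10:L b4@11:R b1@12:L b2@15:R]
Beat 10 (L): throw ball3 h=6 -> lands@16:L; in-air after throw: [b4@11:R b1@12:L b2@15:R b3@16:L]

Answer: ball4:lands@11:R ball1:lands@12:L ball2:lands@15:R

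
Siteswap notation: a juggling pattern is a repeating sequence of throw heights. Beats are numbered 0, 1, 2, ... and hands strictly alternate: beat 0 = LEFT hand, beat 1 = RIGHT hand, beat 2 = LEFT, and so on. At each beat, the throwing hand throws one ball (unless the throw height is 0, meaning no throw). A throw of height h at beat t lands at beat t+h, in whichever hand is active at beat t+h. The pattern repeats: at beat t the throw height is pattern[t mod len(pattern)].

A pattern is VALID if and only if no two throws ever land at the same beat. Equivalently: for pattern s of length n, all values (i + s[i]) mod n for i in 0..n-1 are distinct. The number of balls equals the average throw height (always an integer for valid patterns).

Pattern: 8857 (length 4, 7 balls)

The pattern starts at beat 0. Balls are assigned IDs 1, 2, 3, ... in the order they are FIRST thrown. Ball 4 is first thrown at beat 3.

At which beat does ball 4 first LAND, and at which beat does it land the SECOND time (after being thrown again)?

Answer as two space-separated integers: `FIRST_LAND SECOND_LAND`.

Beat 0 (L): throw ball1 h=8 -> lands@8:L; in-air after throw: [b1@8:L]
Beat 1 (R): throw ball2 h=8 -> lands@9:R; in-air after throw: [b1@8:L b2@9:R]
Beat 2 (L): throw ball3 h=5 -> lands@7:R; in-air after throw: [b3@7:R b1@8:L b2@9:R]
Beat 3 (R): throw ball4 h=7 -> lands@10:L; in-air after throw: [b3@7:R b1@8:L b2@9:R b4@10:L]
Beat 4 (L): throw ball5 h=8 -> lands@12:L; in-air after throw: [b3@7:R b1@8:L b2@9:R b4@10:L b5@12:L]
Beat 5 (R): throw ball6 h=8 -> lands@13:R; in-air after throw: [b3@7:R b1@8:L b2@9:R b4@10:L b5@12:L b6@13:R]
Beat 6 (L): throw ball7 h=5 -> lands@11:R; in-air after throw: [b3@7:R b1@8:L b2@9:R b4@10:L b7@11:R b5@12:L b6@13:R]
Beat 7 (R): throw ball3 h=7 -> lands@14:L; in-air after throw: [b1@8:L b2@9:R b4@10:L b7@11:R b5@12:L b6@13:R b3@14:L]
Beat 8 (L): throw ball1 h=8 -> lands@16:L; in-air after throw: [b2@9:R b4@10:L b7@11:R b5@12:L b6@13:R b3@14:L b1@16:L]
Beat 9 (R): throw ball2 h=8 -> lands@17:R; in-air after throw: [b4@10:L b7@11:R b5@12:L b6@13:R b3@14:L b1@16:L b2@17:R]
Beat 10 (L): throw ball4 h=5 -> lands@15:R; in-air after throw: [b7@11:R b5@12:L b6@13:R b3@14:L b4@15:R b1@16:L b2@17:R]
Beat 11 (R): throw ball7 h=7 -> lands@18:L; in-air after throw: [b5@12:L b6@13:R b3@14:L b4@15:R b1@16:L b2@17:R b7@18:L]
Beat 12 (L): throw ball5 h=8 -> lands@20:L; in-air after throw: [b6@13:R b3@14:L b4@15:R b1@16:L b2@17:R b7@18:L b5@20:L]
Beat 13 (R): throw ball6 h=8 -> lands@21:R; in-air after throw: [b3@14:L b4@15:R b1@16:L b2@17:R b7@18:L b5@20:L b6@21:R]
Beat 14 (L): throw ball3 h=5 -> lands@19:R; in-air after throw: [b4@15:R b1@16:L b2@17:R b7@18:L b3@19:R b5@20:L b6@21:R]
Ball 4: thrown@3 h=7 -> first land @10; rethrown@10 h=5 -> second land @15

Answer: 10 15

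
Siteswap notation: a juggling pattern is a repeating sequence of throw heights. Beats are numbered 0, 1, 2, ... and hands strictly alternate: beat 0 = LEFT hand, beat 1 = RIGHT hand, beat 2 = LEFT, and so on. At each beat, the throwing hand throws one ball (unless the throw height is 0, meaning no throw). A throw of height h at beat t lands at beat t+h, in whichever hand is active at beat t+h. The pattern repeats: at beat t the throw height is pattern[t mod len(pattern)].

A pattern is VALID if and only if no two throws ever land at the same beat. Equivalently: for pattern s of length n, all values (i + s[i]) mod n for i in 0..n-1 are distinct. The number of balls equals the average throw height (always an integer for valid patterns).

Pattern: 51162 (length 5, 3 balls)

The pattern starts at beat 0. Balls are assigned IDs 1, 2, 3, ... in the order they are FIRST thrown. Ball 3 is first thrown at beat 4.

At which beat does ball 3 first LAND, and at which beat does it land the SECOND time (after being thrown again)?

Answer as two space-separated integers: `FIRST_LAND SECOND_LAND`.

Answer: 6 7

Derivation:
Beat 0 (L): throw ball1 h=5 -> lands@5:R; in-air after throw: [b1@5:R]
Beat 1 (R): throw ball2 h=1 -> lands@2:L; in-air after throw: [b2@2:L b1@5:R]
Beat 2 (L): throw ball2 h=1 -> lands@3:R; in-air after throw: [b2@3:R b1@5:R]
Beat 3 (R): throw ball2 h=6 -> lands@9:R; in-air after throw: [b1@5:R b2@9:R]
Beat 4 (L): throw ball3 h=2 -> lands@6:L; in-air after throw: [b1@5:R b3@6:L b2@9:R]
Beat 5 (R): throw ball1 h=5 -> lands@10:L; in-air after throw: [b3@6:L b2@9:R b1@10:L]
Beat 6 (L): throw ball3 h=1 -> lands@7:R; in-air after throw: [b3@7:R b2@9:R b1@10:L]
Beat 7 (R): throw ball3 h=1 -> lands@8:L; in-air after throw: [b3@8:L b2@9:R b1@10:L]
Ball 3: thrown@4 h=2 -> first land @6; rethrown@6 h=1 -> second land @7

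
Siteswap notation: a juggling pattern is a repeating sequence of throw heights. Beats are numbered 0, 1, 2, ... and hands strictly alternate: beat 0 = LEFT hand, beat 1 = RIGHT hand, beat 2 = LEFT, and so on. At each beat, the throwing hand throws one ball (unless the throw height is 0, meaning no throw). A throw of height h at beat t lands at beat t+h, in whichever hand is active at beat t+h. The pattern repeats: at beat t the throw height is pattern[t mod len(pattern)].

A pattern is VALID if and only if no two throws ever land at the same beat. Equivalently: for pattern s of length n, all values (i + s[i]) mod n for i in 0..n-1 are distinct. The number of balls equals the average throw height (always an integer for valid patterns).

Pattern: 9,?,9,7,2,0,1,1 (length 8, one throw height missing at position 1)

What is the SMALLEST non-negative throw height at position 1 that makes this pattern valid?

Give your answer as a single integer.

i=0: (0 + 9) mod 8 = 1
i=1: s[i]=? (unknown)
i=2: (2 + 9) mod 8 = 3
i=3: (3 + 7) mod 8 = 2
i=4: (4 + 2) mod 8 = 6
i=5: (5 + 0) mod 8 = 5
i=6: (6 + 1) mod 8 = 7
i=7: (7 + 1) mod 8 = 0
Known residues: [0, 1, 2, 3, 5, 6, 7]; need a permutation of 0..7, so missing residue r = 4
Need (1 + s) mod 8 = 4; smallest s = (4 - 1) mod 8 = 3

Answer: 3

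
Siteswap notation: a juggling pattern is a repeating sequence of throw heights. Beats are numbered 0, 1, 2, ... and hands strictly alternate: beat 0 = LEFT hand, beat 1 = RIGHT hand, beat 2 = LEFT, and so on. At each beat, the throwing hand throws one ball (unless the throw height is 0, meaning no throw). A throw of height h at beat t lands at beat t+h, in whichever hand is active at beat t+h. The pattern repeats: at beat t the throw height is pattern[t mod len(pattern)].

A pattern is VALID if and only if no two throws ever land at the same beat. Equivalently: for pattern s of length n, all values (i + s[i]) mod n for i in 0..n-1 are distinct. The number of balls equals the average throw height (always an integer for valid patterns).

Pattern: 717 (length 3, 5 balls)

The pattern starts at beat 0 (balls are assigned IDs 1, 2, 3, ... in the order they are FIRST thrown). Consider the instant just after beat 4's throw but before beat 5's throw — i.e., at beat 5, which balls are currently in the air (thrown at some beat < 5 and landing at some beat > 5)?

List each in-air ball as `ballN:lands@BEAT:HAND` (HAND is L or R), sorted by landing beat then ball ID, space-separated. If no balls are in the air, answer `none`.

Answer: ball1:lands@7:R ball2:lands@9:R ball3:lands@10:L

Derivation:
Beat 0 (L): throw ball1 h=7 -> lands@7:R; in-air after throw: [b1@7:R]
Beat 1 (R): throw ball2 h=1 -> lands@2:L; in-air after throw: [b2@2:L b1@7:R]
Beat 2 (L): throw ball2 h=7 -> lands@9:R; in-air after throw: [b1@7:R b2@9:R]
Beat 3 (R): throw ball3 h=7 -> lands@10:L; in-air after throw: [b1@7:R b2@9:R b3@10:L]
Beat 4 (L): throw ball4 h=1 -> lands@5:R; in-air after throw: [b4@5:R b1@7:R b2@9:R b3@10:L]
Beat 5 (R): throw ball4 h=7 -> lands@12:L; in-air after throw: [b1@7:R b2@9:R b3@10:L b4@12:L]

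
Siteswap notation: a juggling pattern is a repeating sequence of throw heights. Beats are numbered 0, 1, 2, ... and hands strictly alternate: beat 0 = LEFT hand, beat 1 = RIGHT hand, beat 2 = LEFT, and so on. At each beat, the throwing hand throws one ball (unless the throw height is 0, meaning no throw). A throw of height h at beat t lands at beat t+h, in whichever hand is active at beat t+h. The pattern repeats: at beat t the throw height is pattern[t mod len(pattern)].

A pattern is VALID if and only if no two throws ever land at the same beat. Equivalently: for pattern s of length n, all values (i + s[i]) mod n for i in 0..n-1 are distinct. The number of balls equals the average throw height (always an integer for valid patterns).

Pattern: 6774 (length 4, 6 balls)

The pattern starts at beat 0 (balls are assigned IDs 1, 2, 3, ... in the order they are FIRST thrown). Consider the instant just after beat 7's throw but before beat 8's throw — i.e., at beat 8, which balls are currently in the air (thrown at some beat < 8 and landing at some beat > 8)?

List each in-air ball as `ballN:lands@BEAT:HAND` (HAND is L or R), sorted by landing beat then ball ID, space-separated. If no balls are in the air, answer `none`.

Answer: ball3:lands@9:R ball5:lands@10:L ball4:lands@11:R ball6:lands@12:L ball1:lands@13:R

Derivation:
Beat 0 (L): throw ball1 h=6 -> lands@6:L; in-air after throw: [b1@6:L]
Beat 1 (R): throw ball2 h=7 -> lands@8:L; in-air after throw: [b1@6:L b2@8:L]
Beat 2 (L): throw ball3 h=7 -> lands@9:R; in-air after throw: [b1@6:L b2@8:L b3@9:R]
Beat 3 (R): throw ball4 h=4 -> lands@7:R; in-air after throw: [b1@6:L b4@7:R b2@8:L b3@9:R]
Beat 4 (L): throw ball5 h=6 -> lands@10:L; in-air after throw: [b1@6:L b4@7:R b2@8:L b3@9:R b5@10:L]
Beat 5 (R): throw ball6 h=7 -> lands@12:L; in-air after throw: [b1@6:L b4@7:R b2@8:L b3@9:R b5@10:L b6@12:L]
Beat 6 (L): throw ball1 h=7 -> lands@13:R; in-air after throw: [b4@7:R b2@8:L b3@9:R b5@10:L b6@12:L b1@13:R]
Beat 7 (R): throw ball4 h=4 -> lands@11:R; in-air after throw: [b2@8:L b3@9:R b5@10:L b4@11:R b6@12:L b1@13:R]
Beat 8 (L): throw ball2 h=6 -> lands@14:L; in-air after throw: [b3@9:R b5@10:L b4@11:R b6@12:L b1@13:R b2@14:L]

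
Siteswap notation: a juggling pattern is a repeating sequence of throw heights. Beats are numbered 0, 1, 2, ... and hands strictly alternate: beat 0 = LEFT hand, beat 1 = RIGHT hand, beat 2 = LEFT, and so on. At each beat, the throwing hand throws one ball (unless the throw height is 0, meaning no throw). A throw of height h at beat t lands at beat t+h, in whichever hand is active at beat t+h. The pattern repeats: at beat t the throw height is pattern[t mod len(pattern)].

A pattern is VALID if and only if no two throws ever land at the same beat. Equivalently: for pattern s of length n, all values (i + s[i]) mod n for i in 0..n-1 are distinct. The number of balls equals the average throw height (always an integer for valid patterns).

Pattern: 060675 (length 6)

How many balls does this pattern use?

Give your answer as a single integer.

Pattern = [0, 6, 0, 6, 7, 5], length n = 6
  position 0: throw height = 0, running sum = 0
  position 1: throw height = 6, running sum = 6
  position 2: throw height = 0, running sum = 6
  position 3: throw height = 6, running sum = 12
  position 4: throw height = 7, running sum = 19
  position 5: throw height = 5, running sum = 24
Total sum = 24; balls = sum / n = 24 / 6 = 4

Answer: 4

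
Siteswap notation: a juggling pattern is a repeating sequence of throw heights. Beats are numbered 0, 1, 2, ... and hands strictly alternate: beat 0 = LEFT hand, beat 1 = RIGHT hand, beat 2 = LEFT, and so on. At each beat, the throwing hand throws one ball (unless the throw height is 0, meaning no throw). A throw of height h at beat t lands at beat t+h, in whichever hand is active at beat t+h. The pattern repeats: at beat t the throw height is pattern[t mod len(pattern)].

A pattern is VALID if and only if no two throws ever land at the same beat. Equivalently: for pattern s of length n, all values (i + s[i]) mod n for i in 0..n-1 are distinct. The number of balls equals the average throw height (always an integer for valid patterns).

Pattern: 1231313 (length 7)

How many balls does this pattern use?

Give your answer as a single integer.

Answer: 2

Derivation:
Pattern = [1, 2, 3, 1, 3, 1, 3], length n = 7
  position 0: throw height = 1, running sum = 1
  position 1: throw height = 2, running sum = 3
  position 2: throw height = 3, running sum = 6
  position 3: throw height = 1, running sum = 7
  position 4: throw height = 3, running sum = 10
  position 5: throw height = 1, running sum = 11
  position 6: throw height = 3, running sum = 14
Total sum = 14; balls = sum / n = 14 / 7 = 2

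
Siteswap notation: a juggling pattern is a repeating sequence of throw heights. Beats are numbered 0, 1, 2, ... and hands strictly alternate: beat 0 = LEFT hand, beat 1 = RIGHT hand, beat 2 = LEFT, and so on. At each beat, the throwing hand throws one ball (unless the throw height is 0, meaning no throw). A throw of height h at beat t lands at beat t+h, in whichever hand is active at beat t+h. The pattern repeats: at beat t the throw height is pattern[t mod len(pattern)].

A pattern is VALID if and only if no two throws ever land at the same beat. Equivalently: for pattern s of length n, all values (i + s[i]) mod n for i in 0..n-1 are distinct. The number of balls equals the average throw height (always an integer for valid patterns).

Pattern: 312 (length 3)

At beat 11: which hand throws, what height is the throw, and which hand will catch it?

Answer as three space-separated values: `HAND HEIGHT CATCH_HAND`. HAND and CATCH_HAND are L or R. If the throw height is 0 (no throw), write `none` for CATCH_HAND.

Answer: R 2 R

Derivation:
Beat 11: 11 mod 2 = 1, so hand = R
Throw height = pattern[11 mod 3] = pattern[2] = 2
Lands at beat 11+2=13, 13 mod 2 = 1, so catch hand = R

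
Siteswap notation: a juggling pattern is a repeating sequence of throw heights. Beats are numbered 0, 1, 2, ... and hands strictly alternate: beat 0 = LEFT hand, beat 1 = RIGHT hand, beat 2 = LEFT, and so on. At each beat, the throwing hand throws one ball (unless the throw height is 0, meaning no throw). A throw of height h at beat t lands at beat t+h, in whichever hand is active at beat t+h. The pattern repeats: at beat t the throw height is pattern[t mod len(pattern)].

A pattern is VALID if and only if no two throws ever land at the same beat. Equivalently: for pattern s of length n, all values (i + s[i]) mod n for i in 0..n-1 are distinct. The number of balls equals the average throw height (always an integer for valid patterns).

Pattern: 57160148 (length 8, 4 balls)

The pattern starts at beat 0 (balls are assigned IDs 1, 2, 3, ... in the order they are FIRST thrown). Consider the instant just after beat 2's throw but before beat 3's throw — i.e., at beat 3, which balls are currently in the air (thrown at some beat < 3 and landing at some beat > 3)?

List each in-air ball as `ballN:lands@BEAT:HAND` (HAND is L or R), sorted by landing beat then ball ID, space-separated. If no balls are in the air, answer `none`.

Answer: ball1:lands@5:R ball2:lands@8:L

Derivation:
Beat 0 (L): throw ball1 h=5 -> lands@5:R; in-air after throw: [b1@5:R]
Beat 1 (R): throw ball2 h=7 -> lands@8:L; in-air after throw: [b1@5:R b2@8:L]
Beat 2 (L): throw ball3 h=1 -> lands@3:R; in-air after throw: [b3@3:R b1@5:R b2@8:L]
Beat 3 (R): throw ball3 h=6 -> lands@9:R; in-air after throw: [b1@5:R b2@8:L b3@9:R]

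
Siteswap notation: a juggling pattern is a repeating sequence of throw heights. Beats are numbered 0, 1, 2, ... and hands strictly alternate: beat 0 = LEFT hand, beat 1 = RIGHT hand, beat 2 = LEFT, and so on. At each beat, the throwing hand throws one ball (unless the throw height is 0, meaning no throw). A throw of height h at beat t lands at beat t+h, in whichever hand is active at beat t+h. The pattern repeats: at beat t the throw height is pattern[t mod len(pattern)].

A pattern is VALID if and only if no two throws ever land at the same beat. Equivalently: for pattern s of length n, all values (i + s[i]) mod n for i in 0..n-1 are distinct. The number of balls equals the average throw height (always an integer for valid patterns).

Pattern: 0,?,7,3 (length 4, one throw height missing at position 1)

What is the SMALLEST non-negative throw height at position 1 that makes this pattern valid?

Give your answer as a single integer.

i=0: (0 + 0) mod 4 = 0
i=1: s[i]=? (unknown)
i=2: (2 + 7) mod 4 = 1
i=3: (3 + 3) mod 4 = 2
Known residues: [0, 1, 2]; need a permutation of 0..3, so missing residue r = 3
Need (1 + s) mod 4 = 3; smallest s = (3 - 1) mod 4 = 2

Answer: 2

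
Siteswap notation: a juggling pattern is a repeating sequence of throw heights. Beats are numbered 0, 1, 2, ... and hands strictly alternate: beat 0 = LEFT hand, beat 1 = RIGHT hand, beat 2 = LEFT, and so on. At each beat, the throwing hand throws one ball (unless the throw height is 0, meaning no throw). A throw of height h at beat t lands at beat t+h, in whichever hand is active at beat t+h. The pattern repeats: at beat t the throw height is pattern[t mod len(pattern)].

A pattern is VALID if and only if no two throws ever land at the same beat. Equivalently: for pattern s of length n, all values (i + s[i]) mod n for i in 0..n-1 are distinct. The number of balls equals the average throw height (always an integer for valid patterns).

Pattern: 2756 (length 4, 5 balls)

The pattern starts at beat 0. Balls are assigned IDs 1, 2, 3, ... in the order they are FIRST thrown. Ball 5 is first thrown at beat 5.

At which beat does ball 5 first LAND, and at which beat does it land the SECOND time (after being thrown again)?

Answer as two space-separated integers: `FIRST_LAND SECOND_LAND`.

Answer: 12 14

Derivation:
Beat 0 (L): throw ball1 h=2 -> lands@2:L; in-air after throw: [b1@2:L]
Beat 1 (R): throw ball2 h=7 -> lands@8:L; in-air after throw: [b1@2:L b2@8:L]
Beat 2 (L): throw ball1 h=5 -> lands@7:R; in-air after throw: [b1@7:R b2@8:L]
Beat 3 (R): throw ball3 h=6 -> lands@9:R; in-air after throw: [b1@7:R b2@8:L b3@9:R]
Beat 4 (L): throw ball4 h=2 -> lands@6:L; in-air after throw: [b4@6:L b1@7:R b2@8:L b3@9:R]
Beat 5 (R): throw ball5 h=7 -> lands@12:L; in-air after throw: [b4@6:L b1@7:R b2@8:L b3@9:R b5@12:L]
Beat 6 (L): throw ball4 h=5 -> lands@11:R; in-air after throw: [b1@7:R b2@8:L b3@9:R b4@11:R b5@12:L]
Beat 7 (R): throw ball1 h=6 -> lands@13:R; in-air after throw: [b2@8:L b3@9:R b4@11:R b5@12:L b1@13:R]
Beat 8 (L): throw ball2 h=2 -> lands@10:L; in-air after throw: [b3@9:R b2@10:L b4@11:R b5@12:L b1@13:R]
Beat 9 (R): throw ball3 h=7 -> lands@16:L; in-air after throw: [b2@10:L b4@11:R b5@12:L b1@13:R b3@16:L]
Beat 10 (L): throw ball2 h=5 -> lands@15:R; in-air after throw: [b4@11:R b5@12:L b1@13:R b2@15:R b3@16:L]
Beat 11 (R): throw ball4 h=6 -> lands@17:R; in-air after throw: [b5@12:L b1@13:R b2@15:R b3@16:L b4@17:R]
Beat 12 (L): throw ball5 h=2 -> lands@14:L; in-air after throw: [b1@13:R b5@14:L b2@15:R b3@16:L b4@17:R]
Beat 13 (R): throw ball1 h=7 -> lands@20:L; in-air after throw: [b5@14:L b2@15:R b3@16:L b4@17:R b1@20:L]
Beat 14 (L): throw ball5 h=5 -> lands@19:R; in-air after throw: [b2@15:R b3@16:L b4@17:R b5@19:R b1@20:L]
Ball 5: thrown@5 h=7 -> first land @12; rethrown@12 h=2 -> second land @14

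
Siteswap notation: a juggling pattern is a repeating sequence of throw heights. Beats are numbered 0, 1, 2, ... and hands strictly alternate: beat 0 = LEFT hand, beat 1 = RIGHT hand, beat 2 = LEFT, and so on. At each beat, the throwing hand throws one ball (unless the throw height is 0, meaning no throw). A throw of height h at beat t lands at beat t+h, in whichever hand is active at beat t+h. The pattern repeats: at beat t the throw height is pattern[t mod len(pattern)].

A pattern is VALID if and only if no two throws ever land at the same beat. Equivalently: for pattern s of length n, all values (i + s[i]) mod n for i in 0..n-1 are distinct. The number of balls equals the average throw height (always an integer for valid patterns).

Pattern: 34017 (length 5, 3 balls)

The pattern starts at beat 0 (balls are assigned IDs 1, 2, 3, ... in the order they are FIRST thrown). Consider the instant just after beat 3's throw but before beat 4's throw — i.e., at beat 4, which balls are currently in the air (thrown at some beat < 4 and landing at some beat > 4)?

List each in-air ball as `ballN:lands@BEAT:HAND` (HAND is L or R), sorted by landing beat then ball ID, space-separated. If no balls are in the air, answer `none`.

Beat 0 (L): throw ball1 h=3 -> lands@3:R; in-air after throw: [b1@3:R]
Beat 1 (R): throw ball2 h=4 -> lands@5:R; in-air after throw: [b1@3:R b2@5:R]
Beat 3 (R): throw ball1 h=1 -> lands@4:L; in-air after throw: [b1@4:L b2@5:R]
Beat 4 (L): throw ball1 h=7 -> lands@11:R; in-air after throw: [b2@5:R b1@11:R]

Answer: ball2:lands@5:R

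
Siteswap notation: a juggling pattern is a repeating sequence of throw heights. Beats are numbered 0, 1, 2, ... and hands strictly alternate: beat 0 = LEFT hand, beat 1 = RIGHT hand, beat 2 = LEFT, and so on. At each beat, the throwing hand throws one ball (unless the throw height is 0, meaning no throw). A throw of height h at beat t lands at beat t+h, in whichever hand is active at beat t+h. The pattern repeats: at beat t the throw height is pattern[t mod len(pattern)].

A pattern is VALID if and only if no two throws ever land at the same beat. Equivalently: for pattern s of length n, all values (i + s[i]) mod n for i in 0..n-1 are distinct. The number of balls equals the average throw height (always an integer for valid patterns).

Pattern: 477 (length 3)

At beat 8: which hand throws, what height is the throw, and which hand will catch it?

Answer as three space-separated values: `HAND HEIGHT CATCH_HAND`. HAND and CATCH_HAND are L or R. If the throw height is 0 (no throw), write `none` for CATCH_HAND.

Answer: L 7 R

Derivation:
Beat 8: 8 mod 2 = 0, so hand = L
Throw height = pattern[8 mod 3] = pattern[2] = 7
Lands at beat 8+7=15, 15 mod 2 = 1, so catch hand = R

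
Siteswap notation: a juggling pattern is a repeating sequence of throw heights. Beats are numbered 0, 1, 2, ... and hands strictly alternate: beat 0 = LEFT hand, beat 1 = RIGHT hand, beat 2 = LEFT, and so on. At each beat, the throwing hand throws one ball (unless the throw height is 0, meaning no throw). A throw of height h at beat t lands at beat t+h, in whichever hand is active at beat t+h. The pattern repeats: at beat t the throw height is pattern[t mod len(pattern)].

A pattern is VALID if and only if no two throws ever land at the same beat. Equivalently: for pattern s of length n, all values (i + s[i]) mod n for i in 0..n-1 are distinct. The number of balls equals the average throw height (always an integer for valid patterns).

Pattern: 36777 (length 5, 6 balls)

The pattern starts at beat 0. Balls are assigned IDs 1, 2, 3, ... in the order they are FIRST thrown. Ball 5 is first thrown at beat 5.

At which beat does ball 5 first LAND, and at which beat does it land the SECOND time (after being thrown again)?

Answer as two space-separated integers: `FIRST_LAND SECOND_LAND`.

Beat 0 (L): throw ball1 h=3 -> lands@3:R; in-air after throw: [b1@3:R]
Beat 1 (R): throw ball2 h=6 -> lands@7:R; in-air after throw: [b1@3:R b2@7:R]
Beat 2 (L): throw ball3 h=7 -> lands@9:R; in-air after throw: [b1@3:R b2@7:R b3@9:R]
Beat 3 (R): throw ball1 h=7 -> lands@10:L; in-air after throw: [b2@7:R b3@9:R b1@10:L]
Beat 4 (L): throw ball4 h=7 -> lands@11:R; in-air after throw: [b2@7:R b3@9:R b1@10:L b4@11:R]
Beat 5 (R): throw ball5 h=3 -> lands@8:L; in-air after throw: [b2@7:R b5@8:L b3@9:R b1@10:L b4@11:R]
Beat 6 (L): throw ball6 h=6 -> lands@12:L; in-air after throw: [b2@7:R b5@8:L b3@9:R b1@10:L b4@11:R b6@12:L]
Beat 7 (R): throw ball2 h=7 -> lands@14:L; in-air after throw: [b5@8:L b3@9:R b1@10:L b4@11:R b6@12:L b2@14:L]
Beat 8 (L): throw ball5 h=7 -> lands@15:R; in-air after throw: [b3@9:R b1@10:L b4@11:R b6@12:L b2@14:L b5@15:R]
Beat 9 (R): throw ball3 h=7 -> lands@16:L; in-air after throw: [b1@10:L b4@11:R b6@12:L b2@14:L b5@15:R b3@16:L]
Beat 10 (L): throw ball1 h=3 -> lands@13:R; in-air after throw: [b4@11:R b6@12:L b1@13:R b2@14:L b5@15:R b3@16:L]
Beat 11 (R): throw ball4 h=6 -> lands@17:R; in-air after throw: [b6@12:L b1@13:R b2@14:L b5@15:R b3@16:L b4@17:R]
Beat 12 (L): throw ball6 h=7 -> lands@19:R; in-air after throw: [b1@13:R b2@14:L b5@15:R b3@16:L b4@17:R b6@19:R]
Beat 13 (R): throw ball1 h=7 -> lands@20:L; in-air after throw: [b2@14:L b5@15:R b3@16:L b4@17:R b6@19:R b1@20:L]
Beat 14 (L): throw ball2 h=7 -> lands@21:R; in-air after throw: [b5@15:R b3@16:L b4@17:R b6@19:R b1@20:L b2@21:R]
Beat 15 (R): throw ball5 h=3 -> lands@18:L; in-air after throw: [b3@16:L b4@17:R b5@18:L b6@19:R b1@20:L b2@21:R]
Ball 5: thrown@5 h=3 -> first land @8; rethrown@8 h=7 -> second land @15

Answer: 8 15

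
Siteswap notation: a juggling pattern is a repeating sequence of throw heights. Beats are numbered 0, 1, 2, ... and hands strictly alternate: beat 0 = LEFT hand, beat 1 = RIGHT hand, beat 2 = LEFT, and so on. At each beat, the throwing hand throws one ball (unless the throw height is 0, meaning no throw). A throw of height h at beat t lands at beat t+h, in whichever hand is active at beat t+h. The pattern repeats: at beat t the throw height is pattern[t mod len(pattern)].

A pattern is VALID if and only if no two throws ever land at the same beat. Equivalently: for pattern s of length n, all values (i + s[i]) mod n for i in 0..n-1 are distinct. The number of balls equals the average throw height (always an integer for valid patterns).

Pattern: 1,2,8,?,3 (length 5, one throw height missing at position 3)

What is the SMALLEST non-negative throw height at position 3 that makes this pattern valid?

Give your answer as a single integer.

i=0: (0 + 1) mod 5 = 1
i=1: (1 + 2) mod 5 = 3
i=2: (2 + 8) mod 5 = 0
i=3: s[i]=? (unknown)
i=4: (4 + 3) mod 5 = 2
Known residues: [0, 1, 2, 3]; need a permutation of 0..4, so missing residue r = 4
Need (3 + s) mod 5 = 4; smallest s = (4 - 3) mod 5 = 1

Answer: 1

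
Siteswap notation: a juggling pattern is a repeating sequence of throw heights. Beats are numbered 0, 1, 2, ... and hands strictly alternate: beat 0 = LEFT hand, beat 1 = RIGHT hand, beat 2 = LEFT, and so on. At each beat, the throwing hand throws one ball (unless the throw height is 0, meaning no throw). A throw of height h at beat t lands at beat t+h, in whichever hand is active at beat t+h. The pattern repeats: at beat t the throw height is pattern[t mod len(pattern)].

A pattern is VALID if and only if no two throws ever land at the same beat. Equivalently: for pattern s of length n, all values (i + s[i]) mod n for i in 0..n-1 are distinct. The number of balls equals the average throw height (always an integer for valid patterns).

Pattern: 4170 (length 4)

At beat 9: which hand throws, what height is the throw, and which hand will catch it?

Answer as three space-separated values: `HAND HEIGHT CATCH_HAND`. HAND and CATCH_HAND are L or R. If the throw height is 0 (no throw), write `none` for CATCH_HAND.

Answer: R 1 L

Derivation:
Beat 9: 9 mod 2 = 1, so hand = R
Throw height = pattern[9 mod 4] = pattern[1] = 1
Lands at beat 9+1=10, 10 mod 2 = 0, so catch hand = L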